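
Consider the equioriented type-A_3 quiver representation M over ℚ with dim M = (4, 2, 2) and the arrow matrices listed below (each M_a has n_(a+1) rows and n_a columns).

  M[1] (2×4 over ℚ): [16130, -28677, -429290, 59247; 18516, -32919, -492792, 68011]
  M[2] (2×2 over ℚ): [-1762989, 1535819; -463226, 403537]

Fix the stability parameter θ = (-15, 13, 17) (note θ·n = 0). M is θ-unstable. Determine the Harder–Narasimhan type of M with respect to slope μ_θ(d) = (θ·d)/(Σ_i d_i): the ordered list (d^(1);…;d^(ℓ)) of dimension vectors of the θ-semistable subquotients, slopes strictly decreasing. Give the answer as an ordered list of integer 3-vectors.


Barcode: M ≅ I[1,1]^2, I[1,3]^2. HN layers by μ_θ (3 steps, strictly decreasing):
  μ^(1)=17; μ^(2)=13; μ^(3)=-15

((0, 0, 2); (0, 2, 0); (4, 0, 0))


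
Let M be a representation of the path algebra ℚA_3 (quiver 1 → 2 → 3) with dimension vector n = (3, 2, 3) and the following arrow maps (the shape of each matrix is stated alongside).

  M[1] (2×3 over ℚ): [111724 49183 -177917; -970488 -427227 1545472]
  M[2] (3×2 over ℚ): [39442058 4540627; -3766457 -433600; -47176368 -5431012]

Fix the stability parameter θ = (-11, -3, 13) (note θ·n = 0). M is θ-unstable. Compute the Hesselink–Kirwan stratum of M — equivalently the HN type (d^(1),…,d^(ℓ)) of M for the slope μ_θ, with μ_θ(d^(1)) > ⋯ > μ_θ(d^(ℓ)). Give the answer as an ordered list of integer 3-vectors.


Interval decomposition of M: I[1,1], I[1,3]^2, I[3,3].
HN type (ℓ=3): μ^(1)=13; μ^(2)=-3; μ^(3)=-11

((0, 0, 3); (0, 2, 0); (3, 0, 0))


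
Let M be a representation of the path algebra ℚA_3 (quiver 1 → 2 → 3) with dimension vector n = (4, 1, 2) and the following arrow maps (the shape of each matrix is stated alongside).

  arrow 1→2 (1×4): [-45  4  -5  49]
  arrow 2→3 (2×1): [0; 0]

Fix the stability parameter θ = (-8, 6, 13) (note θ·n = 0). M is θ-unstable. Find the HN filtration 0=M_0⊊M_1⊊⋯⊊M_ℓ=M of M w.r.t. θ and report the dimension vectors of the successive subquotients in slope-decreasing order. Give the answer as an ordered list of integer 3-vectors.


Interval decomposition of M: I[1,1]^3, I[1,2], I[3,3]^2.
HN type (ℓ=3): μ^(1)=13; μ^(2)=6; μ^(3)=-8

((0, 0, 2); (0, 1, 0); (4, 0, 0))


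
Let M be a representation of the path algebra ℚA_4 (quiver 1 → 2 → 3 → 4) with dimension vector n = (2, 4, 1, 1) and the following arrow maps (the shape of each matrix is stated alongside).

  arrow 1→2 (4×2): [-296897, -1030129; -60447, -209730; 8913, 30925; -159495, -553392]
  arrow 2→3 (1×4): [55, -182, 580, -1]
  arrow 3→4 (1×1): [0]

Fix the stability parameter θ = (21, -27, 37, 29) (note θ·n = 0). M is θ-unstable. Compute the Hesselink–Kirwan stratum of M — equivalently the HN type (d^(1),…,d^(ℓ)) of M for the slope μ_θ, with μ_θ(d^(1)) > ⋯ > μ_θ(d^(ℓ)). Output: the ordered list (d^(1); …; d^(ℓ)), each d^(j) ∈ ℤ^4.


Via rank(M_{q-1}∘⋯∘M_p): M ≅ I[1,2], I[1,3], I[2,2]^2, I[4,4].
μ_θ-semistable layers: μ^(1)=37; μ^(2)=29; μ^(3)=-3; μ^(4)=-27

((0, 0, 1, 0); (0, 0, 0, 1); (2, 2, 0, 0); (0, 2, 0, 0))


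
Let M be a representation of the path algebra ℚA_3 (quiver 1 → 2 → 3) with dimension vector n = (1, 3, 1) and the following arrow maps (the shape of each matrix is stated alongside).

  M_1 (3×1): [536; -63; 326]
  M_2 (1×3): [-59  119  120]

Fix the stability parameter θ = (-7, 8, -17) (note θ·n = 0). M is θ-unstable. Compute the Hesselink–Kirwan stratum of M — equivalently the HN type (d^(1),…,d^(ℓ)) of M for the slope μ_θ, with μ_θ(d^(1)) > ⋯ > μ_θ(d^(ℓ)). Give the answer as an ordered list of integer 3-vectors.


Via rank(M_{q-1}∘⋯∘M_p): M ≅ I[1,3], I[2,2]^2.
μ_θ-semistable layers: μ^(1)=8; μ^(2)=-9/2; μ^(3)=-7

((0, 2, 0); (0, 1, 1); (1, 0, 0))


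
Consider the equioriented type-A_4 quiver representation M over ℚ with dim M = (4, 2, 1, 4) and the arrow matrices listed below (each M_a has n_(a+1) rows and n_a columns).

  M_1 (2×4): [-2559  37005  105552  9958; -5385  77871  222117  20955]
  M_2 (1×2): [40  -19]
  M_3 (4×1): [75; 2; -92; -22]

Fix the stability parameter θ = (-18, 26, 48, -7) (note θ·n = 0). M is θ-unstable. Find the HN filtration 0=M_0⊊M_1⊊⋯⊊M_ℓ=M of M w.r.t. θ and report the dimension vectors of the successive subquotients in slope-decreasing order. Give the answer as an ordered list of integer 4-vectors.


Interval decomposition of M: I[1,1]^2, I[1,2], I[1,4], I[4,4]^3.
HN type (ℓ=4): μ^(1)=26; μ^(2)=67/3; μ^(3)=-7; μ^(4)=-18

((0, 1, 0, 0); (0, 1, 1, 1); (0, 0, 0, 3); (4, 0, 0, 0))


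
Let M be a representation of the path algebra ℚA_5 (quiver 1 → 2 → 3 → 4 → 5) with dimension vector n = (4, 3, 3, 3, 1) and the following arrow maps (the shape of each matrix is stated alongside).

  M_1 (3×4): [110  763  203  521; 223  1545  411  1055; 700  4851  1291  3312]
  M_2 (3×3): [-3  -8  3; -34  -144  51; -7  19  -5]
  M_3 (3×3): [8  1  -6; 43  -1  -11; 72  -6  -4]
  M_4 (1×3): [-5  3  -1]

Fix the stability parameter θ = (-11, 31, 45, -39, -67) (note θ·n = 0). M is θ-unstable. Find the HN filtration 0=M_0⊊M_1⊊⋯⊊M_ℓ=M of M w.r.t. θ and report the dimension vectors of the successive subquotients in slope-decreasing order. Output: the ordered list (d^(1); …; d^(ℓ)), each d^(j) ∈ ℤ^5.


Barcode: M ≅ I[1,1], I[1,3], I[1,4], I[1,5], I[4,4]. HN layers by μ_θ (6 steps, strictly decreasing):
  μ^(1)=45; μ^(2)=31; μ^(3)=37/3; μ^(4)=-15/2; μ^(5)=-11; μ^(6)=-39

((0, 0, 1, 0, 0); (0, 1, 0, 0, 0); (0, 1, 1, 1, 0); (0, 1, 1, 1, 1); (4, 0, 0, 0, 0); (0, 0, 0, 1, 0))


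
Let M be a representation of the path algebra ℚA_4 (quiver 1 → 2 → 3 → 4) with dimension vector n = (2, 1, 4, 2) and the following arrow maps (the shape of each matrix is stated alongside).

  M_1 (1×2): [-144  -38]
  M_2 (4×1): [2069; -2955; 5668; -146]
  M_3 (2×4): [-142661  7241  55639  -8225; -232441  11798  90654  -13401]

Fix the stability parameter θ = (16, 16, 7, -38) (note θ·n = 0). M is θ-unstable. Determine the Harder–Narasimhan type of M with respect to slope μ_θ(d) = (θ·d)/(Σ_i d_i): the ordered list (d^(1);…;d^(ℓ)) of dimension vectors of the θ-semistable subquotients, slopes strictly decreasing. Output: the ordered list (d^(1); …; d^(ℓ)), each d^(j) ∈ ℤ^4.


Interval decomposition of M: I[1,1], I[1,4], I[3,3]^2, I[3,4].
HN type (ℓ=4): μ^(1)=16; μ^(2)=7; μ^(3)=1/4; μ^(4)=-31/2

((1, 0, 0, 0); (0, 0, 2, 0); (1, 1, 1, 1); (0, 0, 1, 1))


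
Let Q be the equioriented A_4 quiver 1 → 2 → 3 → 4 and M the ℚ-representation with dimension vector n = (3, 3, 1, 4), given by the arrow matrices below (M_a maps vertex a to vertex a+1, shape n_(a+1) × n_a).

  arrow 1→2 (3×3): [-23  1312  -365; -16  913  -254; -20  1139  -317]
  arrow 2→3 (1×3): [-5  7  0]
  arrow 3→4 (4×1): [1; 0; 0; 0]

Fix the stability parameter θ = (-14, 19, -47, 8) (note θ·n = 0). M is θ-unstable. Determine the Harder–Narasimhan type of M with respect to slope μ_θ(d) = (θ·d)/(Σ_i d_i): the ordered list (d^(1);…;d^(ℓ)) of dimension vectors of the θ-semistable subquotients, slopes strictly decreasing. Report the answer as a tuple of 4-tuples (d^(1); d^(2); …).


Interval decomposition of M: I[1,2]^2, I[1,4], I[4,4]^3.
HN type (ℓ=3): μ^(1)=19; μ^(2)=8; μ^(3)=-14

((0, 2, 0, 0); (0, 0, 0, 4); (3, 1, 1, 0))


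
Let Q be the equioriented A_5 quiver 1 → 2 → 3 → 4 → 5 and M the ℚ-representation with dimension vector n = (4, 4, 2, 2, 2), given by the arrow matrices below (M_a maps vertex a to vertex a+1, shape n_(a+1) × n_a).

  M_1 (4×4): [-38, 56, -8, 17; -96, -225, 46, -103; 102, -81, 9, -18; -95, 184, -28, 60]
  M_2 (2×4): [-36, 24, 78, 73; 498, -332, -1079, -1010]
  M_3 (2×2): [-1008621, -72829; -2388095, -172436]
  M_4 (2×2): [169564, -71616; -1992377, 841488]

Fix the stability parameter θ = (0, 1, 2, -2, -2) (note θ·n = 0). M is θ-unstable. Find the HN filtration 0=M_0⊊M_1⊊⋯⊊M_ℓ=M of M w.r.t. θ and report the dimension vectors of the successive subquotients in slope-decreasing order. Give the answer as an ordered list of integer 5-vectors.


Via rank(M_{q-1}∘⋯∘M_p): M ≅ I[1,2]^2, I[1,4], I[1,5], I[5,5].
μ_θ-semistable layers: μ^(1)=1; μ^(2)=1/3; μ^(3)=0; μ^(4)=-1/5; μ^(5)=-2

((0, 2, 0, 0, 0); (0, 1, 1, 1, 0); (3, 0, 0, 0, 0); (1, 1, 1, 1, 1); (0, 0, 0, 0, 1))


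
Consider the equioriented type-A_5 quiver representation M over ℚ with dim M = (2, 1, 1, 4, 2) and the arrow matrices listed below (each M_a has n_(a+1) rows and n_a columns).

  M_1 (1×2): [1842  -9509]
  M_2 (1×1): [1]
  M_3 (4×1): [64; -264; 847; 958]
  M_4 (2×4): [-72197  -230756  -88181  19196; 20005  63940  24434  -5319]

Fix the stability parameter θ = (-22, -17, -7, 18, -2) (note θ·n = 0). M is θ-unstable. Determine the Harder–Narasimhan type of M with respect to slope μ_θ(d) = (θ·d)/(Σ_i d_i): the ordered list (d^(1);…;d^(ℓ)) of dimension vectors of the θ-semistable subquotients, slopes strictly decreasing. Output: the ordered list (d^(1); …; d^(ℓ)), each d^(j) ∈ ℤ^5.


Barcode: M ≅ I[1,1], I[1,5], I[4,4]^2, I[4,5]. HN layers by μ_θ (5 steps, strictly decreasing):
  μ^(1)=18; μ^(2)=8; μ^(3)=-7; μ^(4)=-17; μ^(5)=-22

((0, 0, 0, 2, 0); (0, 0, 0, 2, 2); (0, 0, 1, 0, 0); (0, 1, 0, 0, 0); (2, 0, 0, 0, 0))


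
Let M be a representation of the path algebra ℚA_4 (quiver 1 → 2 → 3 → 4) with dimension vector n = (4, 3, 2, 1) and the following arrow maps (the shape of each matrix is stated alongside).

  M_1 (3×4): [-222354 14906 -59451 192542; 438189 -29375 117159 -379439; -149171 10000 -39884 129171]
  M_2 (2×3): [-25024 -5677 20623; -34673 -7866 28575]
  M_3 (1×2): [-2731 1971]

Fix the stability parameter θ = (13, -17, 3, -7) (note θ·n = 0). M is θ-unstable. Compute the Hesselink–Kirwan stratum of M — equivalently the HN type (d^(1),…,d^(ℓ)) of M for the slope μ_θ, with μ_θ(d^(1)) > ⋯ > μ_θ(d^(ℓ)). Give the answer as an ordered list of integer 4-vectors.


Barcode: M ≅ I[1,1], I[1,2], I[1,3], I[1,4]. HN layers by μ_θ (3 steps, strictly decreasing):
  μ^(1)=13; μ^(2)=3; μ^(3)=-2

((1, 0, 0, 0); (0, 0, 1, 0); (3, 3, 1, 1))


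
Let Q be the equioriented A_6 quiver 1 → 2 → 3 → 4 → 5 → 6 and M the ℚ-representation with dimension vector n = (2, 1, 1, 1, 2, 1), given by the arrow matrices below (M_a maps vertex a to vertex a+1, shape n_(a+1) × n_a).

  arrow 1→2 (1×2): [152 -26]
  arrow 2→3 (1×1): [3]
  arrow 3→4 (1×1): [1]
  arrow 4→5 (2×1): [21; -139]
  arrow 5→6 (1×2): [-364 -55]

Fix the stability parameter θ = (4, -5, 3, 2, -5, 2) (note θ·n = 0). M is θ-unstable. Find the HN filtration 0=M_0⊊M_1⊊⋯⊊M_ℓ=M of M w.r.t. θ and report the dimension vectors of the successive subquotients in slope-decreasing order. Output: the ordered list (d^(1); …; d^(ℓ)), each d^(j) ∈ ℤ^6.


Via rank(M_{q-1}∘⋯∘M_p): M ≅ I[1,1], I[1,6], I[5,5].
μ_θ-semistable layers: μ^(1)=4; μ^(2)=2; μ^(3)=0; μ^(4)=-1/2; μ^(5)=-5

((1, 0, 0, 0, 0, 0); (0, 0, 0, 0, 0, 1); (0, 0, 1, 1, 1, 0); (1, 1, 0, 0, 0, 0); (0, 0, 0, 0, 1, 0))


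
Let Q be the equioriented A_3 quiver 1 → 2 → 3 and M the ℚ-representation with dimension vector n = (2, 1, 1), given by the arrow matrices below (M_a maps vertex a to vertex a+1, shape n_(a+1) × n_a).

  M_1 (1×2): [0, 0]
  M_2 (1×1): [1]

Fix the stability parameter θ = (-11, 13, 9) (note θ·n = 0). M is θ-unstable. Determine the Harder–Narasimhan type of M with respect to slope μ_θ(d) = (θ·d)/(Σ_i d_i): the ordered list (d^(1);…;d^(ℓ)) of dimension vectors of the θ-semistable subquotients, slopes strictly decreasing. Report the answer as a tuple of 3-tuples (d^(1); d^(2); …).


Via rank(M_{q-1}∘⋯∘M_p): M ≅ I[1,1]^2, I[2,3].
μ_θ-semistable layers: μ^(1)=11; μ^(2)=-11

((0, 1, 1); (2, 0, 0))


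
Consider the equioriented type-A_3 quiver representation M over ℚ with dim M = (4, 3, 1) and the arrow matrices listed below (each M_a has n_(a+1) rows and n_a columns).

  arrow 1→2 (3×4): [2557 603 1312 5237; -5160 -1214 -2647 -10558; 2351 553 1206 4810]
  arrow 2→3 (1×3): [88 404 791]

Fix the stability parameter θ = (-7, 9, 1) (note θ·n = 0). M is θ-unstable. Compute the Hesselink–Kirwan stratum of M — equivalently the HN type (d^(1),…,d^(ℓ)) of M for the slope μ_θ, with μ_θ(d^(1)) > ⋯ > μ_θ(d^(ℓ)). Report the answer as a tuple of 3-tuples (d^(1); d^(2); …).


Via rank(M_{q-1}∘⋯∘M_p): M ≅ I[1,1], I[1,2]^2, I[1,3].
μ_θ-semistable layers: μ^(1)=9; μ^(2)=5; μ^(3)=-7

((0, 2, 0); (0, 1, 1); (4, 0, 0))


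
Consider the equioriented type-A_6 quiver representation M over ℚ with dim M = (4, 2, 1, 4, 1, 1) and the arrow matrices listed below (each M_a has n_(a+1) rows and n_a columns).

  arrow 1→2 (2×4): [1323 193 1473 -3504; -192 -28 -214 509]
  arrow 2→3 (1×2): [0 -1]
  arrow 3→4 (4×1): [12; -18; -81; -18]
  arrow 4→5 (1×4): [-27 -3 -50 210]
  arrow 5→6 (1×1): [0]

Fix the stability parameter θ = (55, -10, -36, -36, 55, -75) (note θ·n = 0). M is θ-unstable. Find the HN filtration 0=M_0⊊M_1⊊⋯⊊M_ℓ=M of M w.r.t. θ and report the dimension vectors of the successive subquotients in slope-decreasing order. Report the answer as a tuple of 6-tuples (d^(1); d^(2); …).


Barcode: M ≅ I[1,1]^2, I[1,2], I[1,4], I[4,4]^2, I[4,5], I[6,6]. HN layers by μ_θ (5 steps, strictly decreasing):
  μ^(1)=55; μ^(2)=45/2; μ^(3)=-27/4; μ^(4)=-36; μ^(5)=-75

((2, 0, 0, 0, 1, 0); (1, 1, 0, 0, 0, 0); (1, 1, 1, 1, 0, 0); (0, 0, 0, 3, 0, 0); (0, 0, 0, 0, 0, 1))


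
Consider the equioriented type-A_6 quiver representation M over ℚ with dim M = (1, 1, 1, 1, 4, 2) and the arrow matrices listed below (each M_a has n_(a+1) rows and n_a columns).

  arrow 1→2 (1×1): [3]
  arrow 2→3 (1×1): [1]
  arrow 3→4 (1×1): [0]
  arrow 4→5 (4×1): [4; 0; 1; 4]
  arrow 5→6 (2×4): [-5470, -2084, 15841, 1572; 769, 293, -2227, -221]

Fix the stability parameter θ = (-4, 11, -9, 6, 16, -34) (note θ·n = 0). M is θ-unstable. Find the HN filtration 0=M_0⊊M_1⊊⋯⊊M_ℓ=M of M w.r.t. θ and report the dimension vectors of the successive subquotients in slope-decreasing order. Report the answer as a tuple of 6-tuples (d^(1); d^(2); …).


Interval decomposition of M: I[1,3], I[4,6], I[5,5]^2, I[5,6].
HN type (ℓ=4): μ^(1)=16; μ^(2)=1; μ^(3)=-4; μ^(4)=-9

((0, 0, 0, 0, 2, 0); (0, 1, 1, 0, 0, 0); (1, 0, 0, 1, 1, 1); (0, 0, 0, 0, 1, 1))


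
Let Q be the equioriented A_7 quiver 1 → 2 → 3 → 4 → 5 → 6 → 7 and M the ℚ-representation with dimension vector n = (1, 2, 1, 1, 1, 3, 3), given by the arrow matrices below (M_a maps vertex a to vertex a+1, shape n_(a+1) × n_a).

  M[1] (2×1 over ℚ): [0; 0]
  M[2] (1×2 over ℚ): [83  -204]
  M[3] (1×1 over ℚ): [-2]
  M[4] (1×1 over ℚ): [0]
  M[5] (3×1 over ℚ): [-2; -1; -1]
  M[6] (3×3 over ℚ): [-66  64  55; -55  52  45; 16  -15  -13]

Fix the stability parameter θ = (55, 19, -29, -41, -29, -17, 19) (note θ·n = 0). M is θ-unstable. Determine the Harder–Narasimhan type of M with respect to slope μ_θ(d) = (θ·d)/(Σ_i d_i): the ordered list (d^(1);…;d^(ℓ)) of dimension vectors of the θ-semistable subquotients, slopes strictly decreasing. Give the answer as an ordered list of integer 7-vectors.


Interval decomposition of M: I[1,1], I[2,2], I[2,4], I[5,7], I[6,7]^2.
HN type (ℓ=4): μ^(1)=55; μ^(2)=19; μ^(3)=-17; μ^(4)=-29

((1, 0, 0, 0, 0, 0, 0); (0, 1, 0, 0, 0, 0, 3); (0, 1, 1, 1, 0, 3, 0); (0, 0, 0, 0, 1, 0, 0))


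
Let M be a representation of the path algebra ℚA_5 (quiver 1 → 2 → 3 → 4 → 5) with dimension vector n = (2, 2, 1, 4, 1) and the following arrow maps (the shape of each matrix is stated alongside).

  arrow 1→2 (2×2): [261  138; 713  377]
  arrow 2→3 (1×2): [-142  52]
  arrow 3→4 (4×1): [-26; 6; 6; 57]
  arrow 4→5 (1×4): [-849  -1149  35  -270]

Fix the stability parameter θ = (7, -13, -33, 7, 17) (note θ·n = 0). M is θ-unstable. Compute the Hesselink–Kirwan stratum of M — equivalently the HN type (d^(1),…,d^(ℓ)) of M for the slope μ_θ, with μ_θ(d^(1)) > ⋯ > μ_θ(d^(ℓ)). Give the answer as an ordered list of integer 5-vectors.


Barcode: M ≅ I[1,2], I[1,4], I[4,4]^2, I[4,5]. HN layers by μ_θ (4 steps, strictly decreasing):
  μ^(1)=17; μ^(2)=7; μ^(3)=-3; μ^(4)=-13

((0, 0, 0, 0, 1); (0, 0, 0, 4, 0); (1, 1, 0, 0, 0); (1, 1, 1, 0, 0))


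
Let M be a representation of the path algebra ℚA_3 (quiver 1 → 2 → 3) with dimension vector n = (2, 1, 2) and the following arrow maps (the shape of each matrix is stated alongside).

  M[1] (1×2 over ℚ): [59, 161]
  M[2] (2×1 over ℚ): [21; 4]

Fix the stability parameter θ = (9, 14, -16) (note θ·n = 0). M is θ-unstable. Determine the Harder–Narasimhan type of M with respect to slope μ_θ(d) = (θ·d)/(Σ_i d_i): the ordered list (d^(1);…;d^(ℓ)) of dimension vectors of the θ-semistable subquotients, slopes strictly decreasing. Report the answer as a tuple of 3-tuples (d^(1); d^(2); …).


Via rank(M_{q-1}∘⋯∘M_p): M ≅ I[1,1], I[1,3], I[3,3].
μ_θ-semistable layers: μ^(1)=9; μ^(2)=7/3; μ^(3)=-16

((1, 0, 0); (1, 1, 1); (0, 0, 1))


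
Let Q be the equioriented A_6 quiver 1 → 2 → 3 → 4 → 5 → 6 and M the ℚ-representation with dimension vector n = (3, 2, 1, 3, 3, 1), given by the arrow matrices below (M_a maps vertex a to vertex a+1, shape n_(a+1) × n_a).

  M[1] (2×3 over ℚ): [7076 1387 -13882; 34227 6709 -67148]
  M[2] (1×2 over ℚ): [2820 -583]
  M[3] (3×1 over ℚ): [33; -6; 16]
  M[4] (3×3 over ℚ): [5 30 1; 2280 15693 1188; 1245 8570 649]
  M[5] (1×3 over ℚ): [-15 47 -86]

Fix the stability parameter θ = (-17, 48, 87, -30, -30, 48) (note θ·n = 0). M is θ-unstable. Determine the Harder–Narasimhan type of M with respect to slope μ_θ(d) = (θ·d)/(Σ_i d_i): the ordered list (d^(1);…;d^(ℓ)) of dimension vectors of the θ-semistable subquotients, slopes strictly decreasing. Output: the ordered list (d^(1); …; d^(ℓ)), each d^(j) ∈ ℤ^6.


Barcode: M ≅ I[1,1], I[1,2], I[1,6], I[4,4], I[4,5], I[5,5]. HN layers by μ_θ (4 steps, strictly decreasing):
  μ^(1)=48; μ^(2)=75/4; μ^(3)=-17; μ^(4)=-30

((0, 1, 0, 0, 0, 1); (0, 1, 1, 1, 1, 0); (3, 0, 0, 0, 0, 0); (0, 0, 0, 2, 2, 0))


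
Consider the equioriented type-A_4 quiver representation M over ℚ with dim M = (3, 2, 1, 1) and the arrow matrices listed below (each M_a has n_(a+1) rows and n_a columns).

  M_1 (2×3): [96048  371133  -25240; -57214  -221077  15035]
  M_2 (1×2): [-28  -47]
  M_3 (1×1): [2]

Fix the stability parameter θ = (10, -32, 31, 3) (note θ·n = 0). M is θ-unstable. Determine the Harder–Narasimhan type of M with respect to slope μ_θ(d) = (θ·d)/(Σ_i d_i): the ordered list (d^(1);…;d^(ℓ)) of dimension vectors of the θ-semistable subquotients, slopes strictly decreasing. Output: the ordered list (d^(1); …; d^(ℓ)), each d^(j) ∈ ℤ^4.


Interval decomposition of M: I[1,1], I[1,2], I[1,4].
HN type (ℓ=3): μ^(1)=17; μ^(2)=10; μ^(3)=-11

((0, 0, 1, 1); (1, 0, 0, 0); (2, 2, 0, 0))


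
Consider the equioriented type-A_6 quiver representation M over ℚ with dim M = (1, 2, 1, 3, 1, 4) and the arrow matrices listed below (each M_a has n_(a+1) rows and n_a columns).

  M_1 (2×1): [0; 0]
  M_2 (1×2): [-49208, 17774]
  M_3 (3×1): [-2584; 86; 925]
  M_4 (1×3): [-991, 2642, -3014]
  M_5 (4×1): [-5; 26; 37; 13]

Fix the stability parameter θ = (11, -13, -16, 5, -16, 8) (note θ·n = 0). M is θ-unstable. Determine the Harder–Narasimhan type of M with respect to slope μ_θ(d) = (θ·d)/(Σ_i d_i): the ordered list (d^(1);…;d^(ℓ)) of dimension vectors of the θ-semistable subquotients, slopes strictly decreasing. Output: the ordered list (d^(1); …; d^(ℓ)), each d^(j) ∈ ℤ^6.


Interval decomposition of M: I[1,1], I[2,2], I[2,6], I[4,4]^2, I[6,6]^3.
HN type (ℓ=6): μ^(1)=11; μ^(2)=8; μ^(3)=5; μ^(4)=-11/2; μ^(5)=-13; μ^(6)=-29/2

((1, 0, 0, 0, 0, 0); (0, 0, 0, 0, 0, 4); (0, 0, 0, 2, 0, 0); (0, 0, 0, 1, 1, 0); (0, 1, 0, 0, 0, 0); (0, 1, 1, 0, 0, 0))


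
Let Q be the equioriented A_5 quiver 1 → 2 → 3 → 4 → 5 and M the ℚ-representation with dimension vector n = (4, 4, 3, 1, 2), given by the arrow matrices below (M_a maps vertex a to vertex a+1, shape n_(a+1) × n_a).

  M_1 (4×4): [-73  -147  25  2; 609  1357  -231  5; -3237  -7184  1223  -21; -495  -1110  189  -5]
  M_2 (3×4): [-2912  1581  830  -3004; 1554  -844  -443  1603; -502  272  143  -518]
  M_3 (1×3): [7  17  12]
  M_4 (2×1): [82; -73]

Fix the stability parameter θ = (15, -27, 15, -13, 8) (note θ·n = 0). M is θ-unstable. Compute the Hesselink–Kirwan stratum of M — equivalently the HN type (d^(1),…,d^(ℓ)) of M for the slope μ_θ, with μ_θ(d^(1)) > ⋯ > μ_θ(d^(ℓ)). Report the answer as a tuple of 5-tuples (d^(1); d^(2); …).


Barcode: M ≅ I[1,2], I[1,3]^2, I[1,5], I[5,5]. HN layers by μ_θ (4 steps, strictly decreasing):
  μ^(1)=15; μ^(2)=8; μ^(3)=1; μ^(4)=-6

((0, 0, 2, 0, 0); (0, 0, 0, 0, 2); (0, 0, 1, 1, 0); (4, 4, 0, 0, 0))


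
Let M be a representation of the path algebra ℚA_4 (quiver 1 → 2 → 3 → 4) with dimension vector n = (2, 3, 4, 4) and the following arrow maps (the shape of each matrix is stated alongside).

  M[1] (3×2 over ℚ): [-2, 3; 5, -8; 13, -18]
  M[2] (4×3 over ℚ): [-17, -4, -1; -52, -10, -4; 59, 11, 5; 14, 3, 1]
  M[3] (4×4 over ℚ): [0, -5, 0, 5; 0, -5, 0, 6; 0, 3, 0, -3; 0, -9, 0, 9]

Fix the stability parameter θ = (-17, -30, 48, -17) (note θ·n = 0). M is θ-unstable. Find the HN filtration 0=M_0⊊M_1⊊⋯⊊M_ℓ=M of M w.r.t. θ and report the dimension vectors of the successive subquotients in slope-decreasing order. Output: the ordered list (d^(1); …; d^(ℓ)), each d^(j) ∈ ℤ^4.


Interval decomposition of M: I[1,3], I[1,4], I[2,4], I[3,3], I[4,4]^2.
HN type (ℓ=5): μ^(1)=48; μ^(2)=31/2; μ^(3)=-17; μ^(4)=-47/2; μ^(5)=-30

((0, 0, 2, 0); (0, 0, 2, 2); (0, 0, 0, 2); (2, 2, 0, 0); (0, 1, 0, 0))


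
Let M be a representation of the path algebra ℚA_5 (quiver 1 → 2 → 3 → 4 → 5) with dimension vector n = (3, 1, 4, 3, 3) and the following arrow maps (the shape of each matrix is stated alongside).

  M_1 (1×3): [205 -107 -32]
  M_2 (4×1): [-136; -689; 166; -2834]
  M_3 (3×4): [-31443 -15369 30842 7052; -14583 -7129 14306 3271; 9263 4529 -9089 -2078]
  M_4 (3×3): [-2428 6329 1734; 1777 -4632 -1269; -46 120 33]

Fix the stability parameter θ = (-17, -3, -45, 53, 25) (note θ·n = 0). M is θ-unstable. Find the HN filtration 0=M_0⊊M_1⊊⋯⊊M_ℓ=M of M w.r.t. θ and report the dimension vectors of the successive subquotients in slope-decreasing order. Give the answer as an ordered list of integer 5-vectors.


Via rank(M_{q-1}∘⋯∘M_p): M ≅ I[1,1]^2, I[1,5], I[3,3], I[3,5]^2.
μ_θ-semistable layers: μ^(1)=39; μ^(2)=-17; μ^(3)=-65/3; μ^(4)=-45

((0, 0, 0, 3, 3); (2, 0, 0, 0, 0); (1, 1, 1, 0, 0); (0, 0, 3, 0, 0))


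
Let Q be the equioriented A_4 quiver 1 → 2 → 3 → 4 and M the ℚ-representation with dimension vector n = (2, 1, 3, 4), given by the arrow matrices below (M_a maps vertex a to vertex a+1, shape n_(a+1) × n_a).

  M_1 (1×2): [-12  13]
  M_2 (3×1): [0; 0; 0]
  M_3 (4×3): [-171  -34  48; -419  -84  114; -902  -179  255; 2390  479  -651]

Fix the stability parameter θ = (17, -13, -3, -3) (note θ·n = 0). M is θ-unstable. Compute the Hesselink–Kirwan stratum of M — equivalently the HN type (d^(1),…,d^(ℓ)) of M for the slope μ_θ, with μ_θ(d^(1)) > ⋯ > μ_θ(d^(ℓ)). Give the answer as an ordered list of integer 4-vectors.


Barcode: M ≅ I[1,1], I[1,2], I[3,3], I[3,4]^2, I[4,4]^2. HN layers by μ_θ (3 steps, strictly decreasing):
  μ^(1)=17; μ^(2)=2; μ^(3)=-3

((1, 0, 0, 0); (1, 1, 0, 0); (0, 0, 3, 4))


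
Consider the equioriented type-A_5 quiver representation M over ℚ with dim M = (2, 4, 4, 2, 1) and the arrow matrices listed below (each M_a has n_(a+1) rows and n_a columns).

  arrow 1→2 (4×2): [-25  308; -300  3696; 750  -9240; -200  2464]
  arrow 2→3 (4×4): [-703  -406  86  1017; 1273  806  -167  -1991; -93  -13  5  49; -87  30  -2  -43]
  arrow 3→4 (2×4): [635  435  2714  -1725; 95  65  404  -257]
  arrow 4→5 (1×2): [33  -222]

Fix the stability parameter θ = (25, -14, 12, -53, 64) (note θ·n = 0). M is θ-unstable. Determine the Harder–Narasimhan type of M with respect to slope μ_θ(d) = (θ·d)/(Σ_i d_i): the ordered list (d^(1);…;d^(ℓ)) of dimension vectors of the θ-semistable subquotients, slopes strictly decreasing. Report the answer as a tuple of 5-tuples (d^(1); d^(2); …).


Via rank(M_{q-1}∘⋯∘M_p): M ≅ I[1,1], I[1,5], I[2,3]^2, I[2,4].
μ_θ-semistable layers: μ^(1)=64; μ^(2)=25; μ^(3)=12; μ^(4)=-15/2; μ^(5)=-14; μ^(6)=-55/3

((0, 0, 0, 0, 1); (1, 0, 0, 0, 0); (0, 0, 2, 0, 0); (1, 1, 1, 1, 0); (0, 2, 0, 0, 0); (0, 1, 1, 1, 0))


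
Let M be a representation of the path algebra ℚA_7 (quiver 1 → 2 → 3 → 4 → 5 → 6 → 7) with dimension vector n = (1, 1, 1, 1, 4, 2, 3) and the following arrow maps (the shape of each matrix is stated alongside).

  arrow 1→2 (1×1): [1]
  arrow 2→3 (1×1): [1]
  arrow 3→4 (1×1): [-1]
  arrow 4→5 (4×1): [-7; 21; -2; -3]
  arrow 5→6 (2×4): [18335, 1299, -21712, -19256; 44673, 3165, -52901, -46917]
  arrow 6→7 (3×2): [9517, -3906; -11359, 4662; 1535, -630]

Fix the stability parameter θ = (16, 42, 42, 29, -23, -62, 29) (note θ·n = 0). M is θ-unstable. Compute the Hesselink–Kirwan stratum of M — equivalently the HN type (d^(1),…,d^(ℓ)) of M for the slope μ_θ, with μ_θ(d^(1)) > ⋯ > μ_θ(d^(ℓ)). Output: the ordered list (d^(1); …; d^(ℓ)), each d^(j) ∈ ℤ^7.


Barcode: M ≅ I[1,6], I[5,5]^2, I[5,7], I[7,7]^2. HN layers by μ_θ (4 steps, strictly decreasing):
  μ^(1)=29; μ^(2)=22/3; μ^(3)=-23; μ^(4)=-85/2

((0, 0, 0, 0, 0, 0, 3); (1, 1, 1, 1, 1, 1, 0); (0, 0, 0, 0, 2, 0, 0); (0, 0, 0, 0, 1, 1, 0))


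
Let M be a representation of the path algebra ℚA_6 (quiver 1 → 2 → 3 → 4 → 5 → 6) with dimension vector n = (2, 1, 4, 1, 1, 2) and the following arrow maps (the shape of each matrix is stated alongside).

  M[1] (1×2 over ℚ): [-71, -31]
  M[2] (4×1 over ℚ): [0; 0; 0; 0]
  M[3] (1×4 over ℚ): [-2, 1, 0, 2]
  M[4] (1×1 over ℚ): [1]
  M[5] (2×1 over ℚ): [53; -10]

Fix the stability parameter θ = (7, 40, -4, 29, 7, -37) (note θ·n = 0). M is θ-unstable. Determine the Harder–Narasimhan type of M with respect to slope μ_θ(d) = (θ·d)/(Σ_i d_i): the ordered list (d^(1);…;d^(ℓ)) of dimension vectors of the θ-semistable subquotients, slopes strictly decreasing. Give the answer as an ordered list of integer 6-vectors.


Via rank(M_{q-1}∘⋯∘M_p): M ≅ I[1,1], I[1,2], I[3,3]^3, I[3,6], I[6,6].
μ_θ-semistable layers: μ^(1)=40; μ^(2)=7; μ^(3)=-1/3; μ^(4)=-4; μ^(5)=-37

((0, 1, 0, 0, 0, 0); (2, 0, 0, 0, 0, 0); (0, 0, 0, 1, 1, 1); (0, 0, 4, 0, 0, 0); (0, 0, 0, 0, 0, 1))


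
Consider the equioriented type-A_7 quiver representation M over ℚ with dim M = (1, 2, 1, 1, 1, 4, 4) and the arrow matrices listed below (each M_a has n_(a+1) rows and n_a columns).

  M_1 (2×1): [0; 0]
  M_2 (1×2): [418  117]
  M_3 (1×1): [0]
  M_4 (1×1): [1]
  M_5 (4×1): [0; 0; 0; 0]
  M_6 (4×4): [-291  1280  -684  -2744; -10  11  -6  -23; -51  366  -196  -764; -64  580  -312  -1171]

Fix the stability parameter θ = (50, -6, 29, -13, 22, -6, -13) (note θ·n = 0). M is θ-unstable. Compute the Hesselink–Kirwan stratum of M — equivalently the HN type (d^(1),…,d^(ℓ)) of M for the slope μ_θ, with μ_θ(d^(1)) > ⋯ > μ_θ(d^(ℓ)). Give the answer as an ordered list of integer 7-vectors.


Via rank(M_{q-1}∘⋯∘M_p): M ≅ I[1,1], I[2,2], I[2,3], I[4,5], I[6,7]^4.
μ_θ-semistable layers: μ^(1)=50; μ^(2)=29; μ^(3)=22; μ^(4)=-6; μ^(5)=-19/2; μ^(6)=-13

((1, 0, 0, 0, 0, 0, 0); (0, 0, 1, 0, 0, 0, 0); (0, 0, 0, 0, 1, 0, 0); (0, 2, 0, 0, 0, 0, 0); (0, 0, 0, 0, 0, 4, 4); (0, 0, 0, 1, 0, 0, 0))


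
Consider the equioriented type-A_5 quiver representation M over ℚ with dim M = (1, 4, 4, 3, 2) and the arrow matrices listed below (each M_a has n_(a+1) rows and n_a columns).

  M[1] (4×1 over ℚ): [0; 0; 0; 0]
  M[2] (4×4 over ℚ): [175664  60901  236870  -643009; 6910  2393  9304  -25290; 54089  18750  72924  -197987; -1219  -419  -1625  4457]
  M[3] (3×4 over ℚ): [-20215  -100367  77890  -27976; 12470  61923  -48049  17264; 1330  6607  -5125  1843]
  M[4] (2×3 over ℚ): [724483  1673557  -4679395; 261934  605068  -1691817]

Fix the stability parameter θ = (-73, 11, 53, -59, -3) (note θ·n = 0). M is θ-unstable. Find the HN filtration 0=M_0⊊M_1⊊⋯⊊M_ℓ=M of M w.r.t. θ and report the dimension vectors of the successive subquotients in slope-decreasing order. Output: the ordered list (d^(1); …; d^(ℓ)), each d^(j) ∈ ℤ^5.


Via rank(M_{q-1}∘⋯∘M_p): M ≅ I[1,1], I[2,3], I[2,4], I[2,5]^2.
μ_θ-semistable layers: μ^(1)=53; μ^(2)=11; μ^(3)=5/3; μ^(4)=1/2; μ^(5)=-73

((0, 0, 1, 0, 0); (0, 1, 0, 0, 0); (0, 1, 1, 1, 0); (0, 2, 2, 2, 2); (1, 0, 0, 0, 0))


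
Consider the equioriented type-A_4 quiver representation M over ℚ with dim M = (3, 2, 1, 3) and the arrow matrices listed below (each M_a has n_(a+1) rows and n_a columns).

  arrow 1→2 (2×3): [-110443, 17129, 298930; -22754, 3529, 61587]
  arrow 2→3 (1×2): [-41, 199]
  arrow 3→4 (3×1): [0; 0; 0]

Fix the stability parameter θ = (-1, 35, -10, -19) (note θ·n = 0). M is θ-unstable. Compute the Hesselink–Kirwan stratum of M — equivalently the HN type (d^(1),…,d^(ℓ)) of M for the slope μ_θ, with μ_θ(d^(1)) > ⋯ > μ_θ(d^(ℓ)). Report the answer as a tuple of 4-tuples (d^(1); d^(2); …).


Barcode: M ≅ I[1,1], I[1,2], I[1,3], I[4,4]^3. HN layers by μ_θ (4 steps, strictly decreasing):
  μ^(1)=35; μ^(2)=25/2; μ^(3)=-1; μ^(4)=-19

((0, 1, 0, 0); (0, 1, 1, 0); (3, 0, 0, 0); (0, 0, 0, 3))


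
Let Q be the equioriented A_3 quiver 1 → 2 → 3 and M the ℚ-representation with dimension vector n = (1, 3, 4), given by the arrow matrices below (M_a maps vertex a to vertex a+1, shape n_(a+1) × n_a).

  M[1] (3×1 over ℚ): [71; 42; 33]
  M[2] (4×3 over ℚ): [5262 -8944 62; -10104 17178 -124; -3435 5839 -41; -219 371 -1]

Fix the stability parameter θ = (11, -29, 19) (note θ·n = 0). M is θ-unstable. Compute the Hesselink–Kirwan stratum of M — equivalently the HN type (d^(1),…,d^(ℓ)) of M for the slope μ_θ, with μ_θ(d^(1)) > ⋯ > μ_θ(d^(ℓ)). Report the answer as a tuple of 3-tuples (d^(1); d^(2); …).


Barcode: M ≅ I[1,2], I[2,3]^2, I[3,3]^2. HN layers by μ_θ (3 steps, strictly decreasing):
  μ^(1)=19; μ^(2)=-9; μ^(3)=-29

((0, 0, 4); (1, 1, 0); (0, 2, 0))


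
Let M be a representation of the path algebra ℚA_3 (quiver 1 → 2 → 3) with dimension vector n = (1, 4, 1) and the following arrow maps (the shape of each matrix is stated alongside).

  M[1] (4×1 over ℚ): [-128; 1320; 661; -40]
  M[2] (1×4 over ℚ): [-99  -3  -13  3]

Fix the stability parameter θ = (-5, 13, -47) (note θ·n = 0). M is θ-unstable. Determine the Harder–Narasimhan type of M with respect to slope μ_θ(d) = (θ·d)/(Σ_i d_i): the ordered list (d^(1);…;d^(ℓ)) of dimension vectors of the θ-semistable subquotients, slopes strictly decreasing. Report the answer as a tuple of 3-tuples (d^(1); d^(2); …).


Barcode: M ≅ I[1,3], I[2,2]^3. HN layers by μ_θ (2 steps, strictly decreasing):
  μ^(1)=13; μ^(2)=-13

((0, 3, 0); (1, 1, 1))


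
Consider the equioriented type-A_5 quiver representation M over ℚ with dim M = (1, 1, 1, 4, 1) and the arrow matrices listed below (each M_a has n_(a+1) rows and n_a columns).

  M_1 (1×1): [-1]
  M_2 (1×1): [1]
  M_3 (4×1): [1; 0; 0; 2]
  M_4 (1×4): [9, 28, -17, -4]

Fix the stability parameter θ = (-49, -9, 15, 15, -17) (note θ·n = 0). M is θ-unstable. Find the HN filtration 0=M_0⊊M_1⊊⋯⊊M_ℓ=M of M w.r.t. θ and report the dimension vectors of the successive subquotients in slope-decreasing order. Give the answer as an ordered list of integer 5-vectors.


Barcode: M ≅ I[1,5], I[4,4]^3. HN layers by μ_θ (4 steps, strictly decreasing):
  μ^(1)=15; μ^(2)=13/3; μ^(3)=-9; μ^(4)=-49

((0, 0, 0, 3, 0); (0, 0, 1, 1, 1); (0, 1, 0, 0, 0); (1, 0, 0, 0, 0))


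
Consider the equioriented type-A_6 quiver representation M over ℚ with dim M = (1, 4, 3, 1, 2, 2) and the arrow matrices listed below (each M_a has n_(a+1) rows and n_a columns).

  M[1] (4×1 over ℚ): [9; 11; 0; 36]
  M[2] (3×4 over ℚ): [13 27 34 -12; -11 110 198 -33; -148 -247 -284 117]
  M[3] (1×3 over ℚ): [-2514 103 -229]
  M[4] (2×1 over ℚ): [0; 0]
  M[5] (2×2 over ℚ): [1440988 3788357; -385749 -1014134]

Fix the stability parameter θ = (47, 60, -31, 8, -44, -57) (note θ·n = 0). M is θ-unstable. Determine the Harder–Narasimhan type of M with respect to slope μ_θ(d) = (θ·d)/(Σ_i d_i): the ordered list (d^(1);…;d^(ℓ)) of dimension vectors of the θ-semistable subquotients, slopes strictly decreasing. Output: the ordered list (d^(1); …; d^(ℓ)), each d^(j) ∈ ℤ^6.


Interval decomposition of M: I[1,4], I[2,2]^2, I[2,3], I[3,3], I[5,6]^2.
HN type (ℓ=5): μ^(1)=60; μ^(2)=21; μ^(3)=29/2; μ^(4)=-31; μ^(5)=-101/2

((0, 2, 0, 0, 0, 0); (1, 1, 1, 1, 0, 0); (0, 1, 1, 0, 0, 0); (0, 0, 1, 0, 0, 0); (0, 0, 0, 0, 2, 2))


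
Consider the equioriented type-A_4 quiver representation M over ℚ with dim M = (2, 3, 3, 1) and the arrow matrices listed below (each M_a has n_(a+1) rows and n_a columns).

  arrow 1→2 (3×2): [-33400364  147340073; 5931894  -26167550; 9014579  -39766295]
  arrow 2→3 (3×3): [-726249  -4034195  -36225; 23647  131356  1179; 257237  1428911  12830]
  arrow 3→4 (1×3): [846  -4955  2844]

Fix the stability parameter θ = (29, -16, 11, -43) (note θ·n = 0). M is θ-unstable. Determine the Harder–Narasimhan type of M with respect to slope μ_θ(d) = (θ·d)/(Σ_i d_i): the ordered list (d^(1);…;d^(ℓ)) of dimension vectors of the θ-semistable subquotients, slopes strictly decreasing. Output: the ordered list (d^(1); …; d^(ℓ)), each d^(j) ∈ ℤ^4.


Via rank(M_{q-1}∘⋯∘M_p): M ≅ I[1,3], I[1,4], I[2,3].
μ_θ-semistable layers: μ^(1)=11; μ^(2)=13/2; μ^(3)=-19/4; μ^(4)=-16

((0, 0, 2, 0); (1, 1, 0, 0); (1, 1, 1, 1); (0, 1, 0, 0))


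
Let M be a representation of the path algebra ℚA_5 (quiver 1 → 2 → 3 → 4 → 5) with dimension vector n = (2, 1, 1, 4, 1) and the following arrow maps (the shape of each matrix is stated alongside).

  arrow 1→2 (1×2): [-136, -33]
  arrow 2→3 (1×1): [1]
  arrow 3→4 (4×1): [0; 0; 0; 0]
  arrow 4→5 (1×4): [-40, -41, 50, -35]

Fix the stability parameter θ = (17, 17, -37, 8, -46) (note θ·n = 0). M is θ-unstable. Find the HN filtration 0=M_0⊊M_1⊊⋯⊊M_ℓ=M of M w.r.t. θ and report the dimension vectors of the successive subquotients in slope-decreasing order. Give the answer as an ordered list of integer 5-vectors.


Interval decomposition of M: I[1,1], I[1,3], I[4,4]^3, I[4,5].
HN type (ℓ=4): μ^(1)=17; μ^(2)=8; μ^(3)=-1; μ^(4)=-19

((1, 0, 0, 0, 0); (0, 0, 0, 3, 0); (1, 1, 1, 0, 0); (0, 0, 0, 1, 1))


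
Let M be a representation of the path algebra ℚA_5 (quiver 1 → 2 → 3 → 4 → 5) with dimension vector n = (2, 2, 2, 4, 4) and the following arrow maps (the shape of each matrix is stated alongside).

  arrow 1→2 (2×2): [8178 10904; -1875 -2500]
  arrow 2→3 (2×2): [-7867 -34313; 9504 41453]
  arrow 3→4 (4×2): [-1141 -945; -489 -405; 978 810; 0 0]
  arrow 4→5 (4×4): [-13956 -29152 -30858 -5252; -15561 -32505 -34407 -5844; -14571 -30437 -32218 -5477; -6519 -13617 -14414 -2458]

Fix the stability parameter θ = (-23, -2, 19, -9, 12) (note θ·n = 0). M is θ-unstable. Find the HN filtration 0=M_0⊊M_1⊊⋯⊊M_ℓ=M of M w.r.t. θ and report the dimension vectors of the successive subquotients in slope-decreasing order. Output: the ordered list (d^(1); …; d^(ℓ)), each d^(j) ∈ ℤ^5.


Barcode: M ≅ I[1,1], I[1,4], I[2,3], I[4,5]^3, I[5,5]. HN layers by μ_θ (6 steps, strictly decreasing):
  μ^(1)=19; μ^(2)=12; μ^(3)=5; μ^(4)=-2; μ^(5)=-9; μ^(6)=-23

((0, 0, 1, 0, 0); (0, 0, 0, 0, 4); (0, 0, 1, 1, 0); (0, 2, 0, 0, 0); (0, 0, 0, 3, 0); (2, 0, 0, 0, 0))


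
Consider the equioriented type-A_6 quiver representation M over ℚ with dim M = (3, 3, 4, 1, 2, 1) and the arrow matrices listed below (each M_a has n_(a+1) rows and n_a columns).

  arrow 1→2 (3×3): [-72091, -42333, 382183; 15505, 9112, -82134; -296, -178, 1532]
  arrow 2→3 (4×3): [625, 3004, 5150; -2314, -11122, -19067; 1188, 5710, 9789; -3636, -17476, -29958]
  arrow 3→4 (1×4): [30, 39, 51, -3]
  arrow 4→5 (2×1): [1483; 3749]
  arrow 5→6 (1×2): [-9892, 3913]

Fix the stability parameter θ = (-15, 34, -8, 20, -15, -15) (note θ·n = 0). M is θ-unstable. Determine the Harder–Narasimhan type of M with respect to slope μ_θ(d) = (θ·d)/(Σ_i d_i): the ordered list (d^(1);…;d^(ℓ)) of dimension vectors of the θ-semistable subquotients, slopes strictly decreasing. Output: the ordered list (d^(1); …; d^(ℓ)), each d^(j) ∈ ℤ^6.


Via rank(M_{q-1}∘⋯∘M_p): M ≅ I[1,2], I[1,3]^2, I[3,3], I[3,6], I[5,5].
μ_θ-semistable layers: μ^(1)=34; μ^(2)=13; μ^(3)=-10/3; μ^(4)=-8; μ^(5)=-15

((0, 1, 0, 0, 0, 0); (0, 2, 2, 0, 0, 0); (0, 0, 0, 1, 1, 1); (0, 0, 2, 0, 0, 0); (3, 0, 0, 0, 1, 0))


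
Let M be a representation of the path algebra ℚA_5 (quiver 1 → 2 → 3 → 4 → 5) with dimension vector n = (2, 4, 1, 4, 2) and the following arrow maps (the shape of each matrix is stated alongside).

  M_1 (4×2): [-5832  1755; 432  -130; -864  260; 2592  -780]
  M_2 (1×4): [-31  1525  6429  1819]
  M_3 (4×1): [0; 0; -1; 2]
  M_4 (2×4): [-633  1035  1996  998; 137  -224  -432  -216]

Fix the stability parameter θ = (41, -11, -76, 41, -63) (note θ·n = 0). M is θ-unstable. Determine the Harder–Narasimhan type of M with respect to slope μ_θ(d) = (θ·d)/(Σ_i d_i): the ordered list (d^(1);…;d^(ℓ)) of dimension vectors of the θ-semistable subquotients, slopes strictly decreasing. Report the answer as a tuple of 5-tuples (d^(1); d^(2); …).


Barcode: M ≅ I[1,1], I[1,4], I[2,2]^3, I[4,4], I[4,5]^2. HN layers by μ_θ (3 steps, strictly decreasing):
  μ^(1)=41; μ^(2)=-11; μ^(3)=-46/3

((1, 0, 0, 2, 0); (0, 3, 0, 2, 2); (1, 1, 1, 0, 0))


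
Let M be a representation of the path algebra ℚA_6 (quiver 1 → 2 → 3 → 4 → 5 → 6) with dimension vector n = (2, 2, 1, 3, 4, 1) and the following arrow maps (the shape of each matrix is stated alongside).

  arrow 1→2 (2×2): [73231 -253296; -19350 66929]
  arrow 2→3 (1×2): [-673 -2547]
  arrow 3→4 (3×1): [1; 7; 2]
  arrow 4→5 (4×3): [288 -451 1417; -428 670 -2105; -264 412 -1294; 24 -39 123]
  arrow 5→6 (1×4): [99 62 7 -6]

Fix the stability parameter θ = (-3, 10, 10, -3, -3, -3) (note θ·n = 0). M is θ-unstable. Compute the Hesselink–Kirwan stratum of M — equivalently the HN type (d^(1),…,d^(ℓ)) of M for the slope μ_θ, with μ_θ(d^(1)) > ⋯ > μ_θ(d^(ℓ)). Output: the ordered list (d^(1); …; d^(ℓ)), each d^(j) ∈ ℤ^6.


Barcode: M ≅ I[1,2], I[1,6], I[4,4], I[4,5], I[5,5]^2. HN layers by μ_θ (3 steps, strictly decreasing):
  μ^(1)=10; μ^(2)=11/5; μ^(3)=-3

((0, 1, 0, 0, 0, 0); (0, 1, 1, 1, 1, 1); (2, 0, 0, 2, 3, 0))


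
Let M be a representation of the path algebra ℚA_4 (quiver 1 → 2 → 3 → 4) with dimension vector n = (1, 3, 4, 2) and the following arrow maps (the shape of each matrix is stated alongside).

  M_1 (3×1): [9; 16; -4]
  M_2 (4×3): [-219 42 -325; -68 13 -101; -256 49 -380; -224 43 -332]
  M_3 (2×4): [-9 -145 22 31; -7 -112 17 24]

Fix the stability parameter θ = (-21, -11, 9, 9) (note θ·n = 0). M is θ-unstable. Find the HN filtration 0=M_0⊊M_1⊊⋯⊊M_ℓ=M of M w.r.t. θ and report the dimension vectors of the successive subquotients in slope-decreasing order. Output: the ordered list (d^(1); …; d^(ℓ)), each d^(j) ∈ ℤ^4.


Interval decomposition of M: I[1,4], I[2,3], I[2,4], I[3,3].
HN type (ℓ=3): μ^(1)=9; μ^(2)=-11; μ^(3)=-21

((0, 0, 4, 2); (0, 3, 0, 0); (1, 0, 0, 0))
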